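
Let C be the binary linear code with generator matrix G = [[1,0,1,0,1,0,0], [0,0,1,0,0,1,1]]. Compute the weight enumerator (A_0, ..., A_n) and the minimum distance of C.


Weight distribution: A_0 = 1, A_3 = 2, A_4 = 1. Minimum distance d = 3.

Enumerate all 2^2 = 4 messages m ∈ F_2^2.
For each, compute codeword c = mG in F_2^7, then tally its weight.
  m = 00 → c = 0000000, weight = 0.
  m = 10 → c = 1010100, weight = 3.
  m = 01 → c = 0010011, weight = 3.
  m = 11 → c = 1000111, weight = 4.
Tally weights:
  weight 0: 1 codewords.
  weight 3: 2 codewords.
  weight 4: 1 codewords.
Minimum distance d = smallest w > 0 with A_w > 0 = 3.
Sanity: Σ A_w = 4 = 2^2 = 4 ✓.


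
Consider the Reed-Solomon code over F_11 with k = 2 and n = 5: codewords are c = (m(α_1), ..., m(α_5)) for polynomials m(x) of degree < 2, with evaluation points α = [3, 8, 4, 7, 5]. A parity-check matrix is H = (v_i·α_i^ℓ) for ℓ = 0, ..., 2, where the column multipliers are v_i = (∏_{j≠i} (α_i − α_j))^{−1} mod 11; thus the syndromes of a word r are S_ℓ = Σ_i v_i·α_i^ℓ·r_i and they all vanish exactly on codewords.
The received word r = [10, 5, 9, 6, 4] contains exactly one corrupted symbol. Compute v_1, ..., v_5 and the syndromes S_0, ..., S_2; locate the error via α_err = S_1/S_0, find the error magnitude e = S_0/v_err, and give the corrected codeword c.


S = (7, 2, 10), error at position 5, error magnitude e = 7, c = [10, 5, 9, 6, 8].

Step 1: column multipliers v_i = (∏_{j≠i}(α_i − α_j))^{−1} mod 11.
  i = 1 (α = 3): (3−8)(3−4)(3−7)(3−5) = (−5)·(−1)·(−4)·(−2) = 40 ≡ 7, so v_1 = 7^{−1} = 8 (mod 11).
  i = 2 (α = 8): (8−3)(8−4)(8−7)(8−5) = 5·4·1·3 = 60 ≡ 5, so v_2 = 5^{−1} = 9 (mod 11).
  i = 3 (α = 4): (4−3)(4−8)(4−7)(4−5) = 1·(−4)·(−3)·(−1) = −12 ≡ 10, so v_3 = 10^{−1} = 10 (mod 11).
  i = 4 (α = 7): (7−3)(7−8)(7−4)(7−5) = 4·(−1)·3·2 = −24 ≡ 9, so v_4 = 9^{−1} = 5 (mod 11).
  i = 5 (α = 5): (5−3)(5−8)(5−4)(5−7) = 2·(−3)·1·(−2) = 12 ≡ 1, so v_5 = 1^{−1} = 1 (mod 11).
  v = [8, 9, 10, 5, 1].
Step 2: syndromes of r = [10, 5, 9, 6, 4] (all sums mod 11).
  S_0 = Σ v_i r_i = 8·10 + 9·5 + 10·9 + 5·6 + 1·4 = 249 ≡ 7.
  S_1 = Σ v_i α_i r_i = 8·3·10 + 9·8·5 + 10·4·9 + 5·7·6 + 1·5·4 = 1190 ≡ 2.
  α_i^2 mod 11 = [9, 9, 5, 5, 3].
  S_2 = Σ v_i α_i^2 r_i = 8·9·10 + 9·9·5 + 10·5·9 + 5·5·6 + 1·3·4 = 1737 ≡ 10.
  S = (7, 2, 10) ≠ 0, so r is not a codeword (an error is present).
Step 3: locate the error. For a single error e at position i, S_ℓ = v_i·e·α_i^ℓ, so α_err = S_1/S_0.
  S_0^{−1} = 7^{−1} = 8 (mod 11), so α_err = 2·8 = 16 ≡ 5 = α_5. Error position i = 5.
  Consistency check: S_2/S_1 = 10·6 = 60 ≡ 5 = α_err ✓ (single-error assumption holds).
Step 4: error magnitude e = S_0/v_5 = S_0·∏_{j≠5}(α_5 − α_j) = 7·1 = 7 ≡ 7 (mod 11).
Step 5: correct position 5: c_5 = r_5 − e = 4 − 7 ≡ 8 (mod 11). Hence c = [10, 5, 9, 6, 8].
  Check: interpolating c through the α_i gives m(x) = 2 + 10·x (degree < 2) with m(α_i) = c_i for every i, so c is indeed a codeword.


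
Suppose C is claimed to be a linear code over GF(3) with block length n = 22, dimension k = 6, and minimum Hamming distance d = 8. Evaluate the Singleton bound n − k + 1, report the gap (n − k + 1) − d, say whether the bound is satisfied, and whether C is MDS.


Singleton RHS = n − k + 1 = 17, slack = 9, bound satisfied, not MDS.

Singleton bound: d ≤ n − k + 1.
Here n = 22, k = 6, so n − k + 1 = 17.
Given d = 8, check d ≤ 17: YES.
Slack = (n − k + 1) − d = 9.
The code is NOT MDS (slack = 9 > 0).
Description: the claimed parameters are [22, 6, 8]_3; such a code would be non-MDS.


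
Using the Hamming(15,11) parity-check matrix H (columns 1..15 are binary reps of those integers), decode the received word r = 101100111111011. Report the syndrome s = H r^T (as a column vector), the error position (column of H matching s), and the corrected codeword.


s = (1, 1, 0, 0)^T, error position = 12, corrected codeword c = 101100111110011

Compute s = H r^T mod 2 one row at a time:
  s_1 = 1 + 1 + 1 + 1 + 1 + 0 + 1 + 1 = 7 ≡ 1 (mod 2).
  s_2 = 1 + 0 + 0 + 1 + 1 + 0 + 1 + 1 = 5 ≡ 1 (mod 2).
  s_3 = 0 + 1 + 0 + 1 + 1 + 1 + 1 + 1 = 6 ≡ 0 (mod 2).
  s_4 = 1 + 1 + 0 + 1 + 1 + 1 + 0 + 1 = 6 ≡ 0 (mod 2).
s = (1, 1, 0, 0)^T — this equals column 12 of H (binary 1100), so error is at position 12.
Correct: flip bit 12 of r = 101100111111011 to get c = 101100111110011.


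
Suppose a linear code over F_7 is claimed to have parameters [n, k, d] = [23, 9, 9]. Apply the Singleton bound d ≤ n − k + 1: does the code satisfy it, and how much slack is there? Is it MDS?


Singleton RHS = n − k + 1 = 15, slack = 6, bound satisfied, not MDS.

Singleton bound: d ≤ n − k + 1.
Here n = 23, k = 9, so n − k + 1 = 15.
Given d = 9, check d ≤ 15: YES.
Slack = (n − k + 1) − d = 6.
The code is NOT MDS (slack = 6 > 0).
Description: the claimed parameters are [23, 9, 9]_7; such a code would be non-MDS.


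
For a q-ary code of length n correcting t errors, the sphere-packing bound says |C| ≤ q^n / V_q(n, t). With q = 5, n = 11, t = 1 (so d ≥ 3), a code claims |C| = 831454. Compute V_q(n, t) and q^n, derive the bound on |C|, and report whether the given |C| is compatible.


V_q(n, t) = 45, q^n = 48828125, Hamming bound = 1085069, |C| = 831454 ≤ bound (satisfied).

Step 1: Compute V_q(n, t) = Σ_{j=0}^1 C(n, j) (q−1)^j.
  j = 0: C(11,0)·(4)^0 = 1·1 = 1.
  j = 1: C(11,1)·(4)^1 = 11·4 = 44.
  V_q(n, t) = 1 + 44 = 45.
Step 2: q^n = 5^11 = 48828125.
Step 3: Hamming bound ⌊q^n / V_q(n,t)⌋ = ⌊48828125/45⌋ = 1085069.
Step 4: Compare |C| = 831454 to 1085069: satisfied.
The claimed |C| lies below the Hamming bound.


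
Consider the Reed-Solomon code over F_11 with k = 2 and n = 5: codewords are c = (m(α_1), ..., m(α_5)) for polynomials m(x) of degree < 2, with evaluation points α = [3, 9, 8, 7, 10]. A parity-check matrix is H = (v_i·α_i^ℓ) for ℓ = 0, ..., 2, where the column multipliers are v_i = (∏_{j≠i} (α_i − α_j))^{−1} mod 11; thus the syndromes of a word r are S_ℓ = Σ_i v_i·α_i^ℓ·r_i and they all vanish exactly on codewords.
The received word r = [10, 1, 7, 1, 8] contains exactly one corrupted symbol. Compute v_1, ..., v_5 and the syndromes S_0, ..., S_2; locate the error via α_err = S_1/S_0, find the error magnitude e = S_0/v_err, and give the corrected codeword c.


S = (1, 9, 4), error at position 2, error magnitude e = 10, c = [10, 2, 7, 1, 8].

Step 1: column multipliers v_i = (∏_{j≠i}(α_i − α_j))^{−1} mod 11.
  i = 1 (α = 3): (3−9)(3−8)(3−7)(3−10) = (−6)·(−5)·(−4)·(−7) = 840 ≡ 4, so v_1 = 4^{−1} = 3 (mod 11).
  i = 2 (α = 9): (9−3)(9−8)(9−7)(9−10) = 6·1·2·(−1) = −12 ≡ 10, so v_2 = 10^{−1} = 10 (mod 11).
  i = 3 (α = 8): (8−3)(8−9)(8−7)(8−10) = 5·(−1)·1·(−2) = 10 ≡ 10, so v_3 = 10^{−1} = 10 (mod 11).
  i = 4 (α = 7): (7−3)(7−9)(7−8)(7−10) = 4·(−2)·(−1)·(−3) = −24 ≡ 9, so v_4 = 9^{−1} = 5 (mod 11).
  i = 5 (α = 10): (10−3)(10−9)(10−8)(10−7) = 7·1·2·3 = 42 ≡ 9, so v_5 = 9^{−1} = 5 (mod 11).
  v = [3, 10, 10, 5, 5].
Step 2: syndromes of r = [10, 1, 7, 1, 8] (all sums mod 11).
  S_0 = Σ v_i r_i = 3·10 + 10·1 + 10·7 + 5·1 + 5·8 = 155 ≡ 1.
  S_1 = Σ v_i α_i r_i = 3·3·10 + 10·9·1 + 10·8·7 + 5·7·1 + 5·10·8 = 1175 ≡ 9.
  α_i^2 mod 11 = [9, 4, 9, 5, 1].
  S_2 = Σ v_i α_i^2 r_i = 3·9·10 + 10·4·1 + 10·9·7 + 5·5·1 + 5·1·8 = 1005 ≡ 4.
  S = (1, 9, 4) ≠ 0, so r is not a codeword (an error is present).
Step 3: locate the error. For a single error e at position i, S_ℓ = v_i·e·α_i^ℓ, so α_err = S_1/S_0.
  S_0^{−1} = 1^{−1} = 1 (mod 11), so α_err = 9·1 = 9 ≡ 9 = α_2. Error position i = 2.
  Consistency check: S_2/S_1 = 4·5 = 20 ≡ 9 = α_err ✓ (single-error assumption holds).
Step 4: error magnitude e = S_0/v_2 = S_0·∏_{j≠2}(α_2 − α_j) = 1·10 = 10 ≡ 10 (mod 11).
Step 5: correct position 2: c_2 = r_2 − e = 1 − 10 ≡ 2 (mod 11). Hence c = [10, 2, 7, 1, 8].
  Check: interpolating c through the α_i gives m(x) = 3 + 6·x (degree < 2) with m(α_i) = c_i for every i, so c is indeed a codeword.


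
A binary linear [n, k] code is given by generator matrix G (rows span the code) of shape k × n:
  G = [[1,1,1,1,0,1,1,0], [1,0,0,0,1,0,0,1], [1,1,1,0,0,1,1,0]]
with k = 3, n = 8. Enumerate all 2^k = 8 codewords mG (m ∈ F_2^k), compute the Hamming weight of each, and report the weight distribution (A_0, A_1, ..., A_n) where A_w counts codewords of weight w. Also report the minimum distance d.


Weight distribution: A_0 = 1, A_1 = 1, A_3 = 1, A_4 = 1, A_5 = 1, A_6 = 2, A_7 = 1. Minimum distance d = 1.

Enumerate all 2^3 = 8 messages m ∈ F_2^3.
For each, compute codeword c = mG in F_2^8, then tally its weight.
  m = 000 → c = 00000000, weight = 0.
  m = 100 → c = 11110110, weight = 6.
  m = 010 → c = 10001001, weight = 3.
  m = 110 → c = 01111111, weight = 7.
  m = 001 → c = 11100110, weight = 5.
  m = 101 → c = 00010000, weight = 1.
  m = 011 → c = 01101111, weight = 6.
  m = 111 → c = 10011001, weight = 4.
Tally weights:
  weight 0: 1 codewords.
  weight 1: 1 codewords.
  weight 3: 1 codewords.
  weight 4: 1 codewords.
  weight 5: 1 codewords.
  weight 6: 2 codewords.
  weight 7: 1 codewords.
Minimum distance d = smallest w > 0 with A_w > 0 = 1.
Sanity: Σ A_w = 8 = 2^3 = 8 ✓.


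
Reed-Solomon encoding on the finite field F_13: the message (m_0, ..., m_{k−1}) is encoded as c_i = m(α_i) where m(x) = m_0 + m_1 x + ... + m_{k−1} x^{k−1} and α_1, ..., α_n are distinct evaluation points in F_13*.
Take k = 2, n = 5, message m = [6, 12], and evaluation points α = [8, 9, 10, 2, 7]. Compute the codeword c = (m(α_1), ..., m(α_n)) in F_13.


c = [11, 10, 9, 4, 12]

Message polynomial: m(x) = 6 + 12·x (mod 13).
For each evaluation point α_i, compute m(α_i) mod 13:
  α_1 = 8: Horner steps 12 → 11, so m(8) = 11.
  α_2 = 9: Horner steps 12 → 10, so m(9) = 10.
  α_3 = 10: Horner steps 12 → 9, so m(10) = 9.
  α_4 = 2: Horner steps 12 → 4, so m(2) = 4.
  α_5 = 7: Horner steps 12 → 12, so m(7) = 12.
Codeword c = [11, 10, 9, 4, 12] ∈ F_13^5.


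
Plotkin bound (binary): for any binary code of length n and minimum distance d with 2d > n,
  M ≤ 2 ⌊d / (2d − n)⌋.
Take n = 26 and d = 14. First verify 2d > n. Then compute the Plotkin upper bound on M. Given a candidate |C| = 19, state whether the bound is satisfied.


Plotkin bound M ≤ 14; given |C| = 19 > bound (violated).

Check applicability: 2d = 28, n = 26.
2d − n = 2 > 0, so Plotkin applies.
Compute d/(2d−n) = 14/2 ≈ 7.0000.
⌊d/(2d−n)⌋ = 7.
Plotkin bound: M ≤ 2·7 = 14.
Given |C| = 19, check: VIOLATED.
This |C| is above the Plotkin bound, so no binary code with n = 26, d = 14 and 19 codewords exists.


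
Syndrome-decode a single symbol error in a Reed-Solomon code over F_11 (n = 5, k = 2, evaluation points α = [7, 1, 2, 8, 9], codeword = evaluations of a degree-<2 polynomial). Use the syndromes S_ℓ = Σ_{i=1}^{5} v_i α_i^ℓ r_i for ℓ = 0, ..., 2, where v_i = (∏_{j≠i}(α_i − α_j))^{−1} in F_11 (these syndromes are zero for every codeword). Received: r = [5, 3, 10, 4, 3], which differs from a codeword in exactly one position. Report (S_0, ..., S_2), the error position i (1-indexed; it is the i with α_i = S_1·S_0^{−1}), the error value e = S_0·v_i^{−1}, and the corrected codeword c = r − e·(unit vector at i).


S = (6, 6, 6), error at position 2, error magnitude e = 3, c = [5, 0, 10, 4, 3].

Step 1: column multipliers v_i = (∏_{j≠i}(α_i − α_j))^{−1} mod 11.
  i = 1 (α = 7): (7−1)(7−2)(7−8)(7−9) = 6·5·(−1)·(−2) = 60 ≡ 5, so v_1 = 5^{−1} = 9 (mod 11).
  i = 2 (α = 1): (1−7)(1−2)(1−8)(1−9) = (−6)·(−1)·(−7)·(−8) = 336 ≡ 6, so v_2 = 6^{−1} = 2 (mod 11).
  i = 3 (α = 2): (2−7)(2−1)(2−8)(2−9) = (−5)·1·(−6)·(−7) = −210 ≡ 10, so v_3 = 10^{−1} = 10 (mod 11).
  i = 4 (α = 8): (8−7)(8−1)(8−2)(8−9) = 1·7·6·(−1) = −42 ≡ 2, so v_4 = 2^{−1} = 6 (mod 11).
  i = 5 (α = 9): (9−7)(9−1)(9−2)(9−8) = 2·8·7·1 = 112 ≡ 2, so v_5 = 2^{−1} = 6 (mod 11).
  v = [9, 2, 10, 6, 6].
Step 2: syndromes of r = [5, 3, 10, 4, 3] (all sums mod 11).
  S_0 = Σ v_i r_i = 9·5 + 2·3 + 10·10 + 6·4 + 6·3 = 193 ≡ 6.
  S_1 = Σ v_i α_i r_i = 9·7·5 + 2·1·3 + 10·2·10 + 6·8·4 + 6·9·3 = 875 ≡ 6.
  α_i^2 mod 11 = [5, 1, 4, 9, 4].
  S_2 = Σ v_i α_i^2 r_i = 9·5·5 + 2·1·3 + 10·4·10 + 6·9·4 + 6·4·3 = 919 ≡ 6.
  S = (6, 6, 6) ≠ 0, so r is not a codeword (an error is present).
Step 3: locate the error. For a single error e at position i, S_ℓ = v_i·e·α_i^ℓ, so α_err = S_1/S_0.
  S_0^{−1} = 6^{−1} = 2 (mod 11), so α_err = 6·2 = 12 ≡ 1 = α_2. Error position i = 2.
  Consistency check: S_2/S_1 = 6·2 = 12 ≡ 1 = α_err ✓ (single-error assumption holds).
Step 4: error magnitude e = S_0/v_2 = S_0·∏_{j≠2}(α_2 − α_j) = 6·6 = 36 ≡ 3 (mod 11).
Step 5: correct position 2: c_2 = r_2 − e = 3 − 3 ≡ 0 (mod 11). Hence c = [5, 0, 10, 4, 3].
  Check: interpolating c through the α_i gives m(x) = 1 + 10·x (degree < 2) with m(α_i) = c_i for every i, so c is indeed a codeword.


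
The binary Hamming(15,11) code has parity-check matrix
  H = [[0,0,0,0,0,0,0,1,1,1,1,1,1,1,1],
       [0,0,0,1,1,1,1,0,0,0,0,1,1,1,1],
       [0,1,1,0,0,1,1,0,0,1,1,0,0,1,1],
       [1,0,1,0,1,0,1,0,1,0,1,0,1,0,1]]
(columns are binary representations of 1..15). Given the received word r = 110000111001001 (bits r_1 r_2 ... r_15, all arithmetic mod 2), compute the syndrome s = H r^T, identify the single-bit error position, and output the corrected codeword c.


s = (0, 1, 1, 0)^T, error position = 6, corrected codeword c = 110001111001001

Compute s = H r^T mod 2 one row at a time:
  s_1 = 1 + 1 + 0 + 0 + 1 + 0 + 0 + 1 = 4 ≡ 0 (mod 2).
  s_2 = 0 + 0 + 0 + 1 + 1 + 0 + 0 + 1 = 3 ≡ 1 (mod 2).
  s_3 = 1 + 0 + 0 + 1 + 0 + 0 + 0 + 1 = 3 ≡ 1 (mod 2).
  s_4 = 1 + 0 + 0 + 1 + 1 + 0 + 0 + 1 = 4 ≡ 0 (mod 2).
s = (0, 1, 1, 0)^T — this equals column 6 of H (binary 0110), so error is at position 6.
Correct: flip bit 6 of r = 110000111001001 to get c = 110001111001001.


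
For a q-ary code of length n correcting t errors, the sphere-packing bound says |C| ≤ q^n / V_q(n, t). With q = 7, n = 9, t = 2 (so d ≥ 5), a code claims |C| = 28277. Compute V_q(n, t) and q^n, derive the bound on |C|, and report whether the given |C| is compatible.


V_q(n, t) = 1351, q^n = 40353607, Hamming bound = 29869, |C| = 28277 ≤ bound (satisfied).

Step 1: Compute V_q(n, t) = Σ_{j=0}^2 C(n, j) (q−1)^j.
  j = 0: C(9,0)·(6)^0 = 1·1 = 1.
  j = 1: C(9,1)·(6)^1 = 9·6 = 54.
  j = 2: C(9,2)·(6)^2 = 36·36 = 1296.
  V_q(n, t) = 1 + 54 + 1296 = 1351.
Step 2: q^n = 7^9 = 40353607.
Step 3: Hamming bound ⌊q^n / V_q(n,t)⌋ = ⌊40353607/1351⌋ = 29869.
Step 4: Compare |C| = 28277 to 29869: satisfied.
The claimed |C| lies below the Hamming bound.


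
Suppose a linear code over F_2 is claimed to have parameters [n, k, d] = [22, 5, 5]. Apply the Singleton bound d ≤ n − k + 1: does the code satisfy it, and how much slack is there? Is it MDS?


Singleton RHS = n − k + 1 = 18, slack = 13, bound satisfied, not MDS.

Singleton bound: d ≤ n − k + 1.
Here n = 22, k = 5, so n − k + 1 = 18.
Given d = 5, check d ≤ 18: YES.
Slack = (n − k + 1) − d = 13.
The code is NOT MDS (slack = 13 > 0).
Description: the claimed parameters are [22, 5, 5]_2; such a code would be non-MDS.


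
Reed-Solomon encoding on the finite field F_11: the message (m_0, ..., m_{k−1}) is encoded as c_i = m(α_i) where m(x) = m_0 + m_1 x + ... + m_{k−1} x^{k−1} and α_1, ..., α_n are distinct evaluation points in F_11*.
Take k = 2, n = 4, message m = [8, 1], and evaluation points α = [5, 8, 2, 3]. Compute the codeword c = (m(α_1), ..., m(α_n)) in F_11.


c = [2, 5, 10, 0]

Message polynomial: m(x) = 8 + 1·x (mod 11).
For each evaluation point α_i, compute m(α_i) mod 11:
  α_1 = 5: Horner steps 1 → 2, so m(5) = 2.
  α_2 = 8: Horner steps 1 → 5, so m(8) = 5.
  α_3 = 2: Horner steps 1 → 10, so m(2) = 10.
  α_4 = 3: Horner steps 1 → 0, so m(3) = 0.
Codeword c = [2, 5, 10, 0] ∈ F_11^4.


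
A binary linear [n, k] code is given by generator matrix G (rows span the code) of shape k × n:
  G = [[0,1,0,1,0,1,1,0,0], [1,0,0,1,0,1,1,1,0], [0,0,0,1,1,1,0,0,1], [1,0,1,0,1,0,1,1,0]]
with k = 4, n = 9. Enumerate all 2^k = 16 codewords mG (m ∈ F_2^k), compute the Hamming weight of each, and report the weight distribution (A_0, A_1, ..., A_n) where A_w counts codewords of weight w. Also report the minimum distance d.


Weight distribution: A_0 = 1, A_2 = 1, A_3 = 1, A_4 = 5, A_5 = 4, A_6 = 1, A_7 = 3. Minimum distance d = 2.

Enumerate all 2^4 = 16 messages m ∈ F_2^4.
For each, compute codeword c = mG in F_2^9, then tally its weight.
  m = 0000 → c = 000000000, weight = 0.
  m = 1000 → c = 010101100, weight = 4.
  m = 0100 → c = 100101110, weight = 5.
  m = 1100 → c = 110000010, weight = 3.
  m = 0010 → c = 000111001, weight = 4.
  m = 1010 → c = 010010101, weight = 4.
  m = 0110 → c = 100010111, weight = 5.
  m = 1110 → c = 110111011, weight = 7.
  m = 0001 → c = 101010110, weight = 5.
  m = 1001 → c = 111111010, weight = 7.
  m = 0101 → c = 001111000, weight = 4.
  m = 1101 → c = 011010100, weight = 4.
  m = 0011 → c = 101101111, weight = 7.
  m = 1011 → c = 111000011, weight = 5.
  m = 0111 → c = 001000001, weight = 2.
  m = 1111 → c = 011101101, weight = 6.
Tally weights:
  weight 0: 1 codewords.
  weight 2: 1 codewords.
  weight 3: 1 codewords.
  weight 4: 5 codewords.
  weight 5: 4 codewords.
  weight 6: 1 codewords.
  weight 7: 3 codewords.
Minimum distance d = smallest w > 0 with A_w > 0 = 2.
Sanity: Σ A_w = 16 = 2^4 = 16 ✓.


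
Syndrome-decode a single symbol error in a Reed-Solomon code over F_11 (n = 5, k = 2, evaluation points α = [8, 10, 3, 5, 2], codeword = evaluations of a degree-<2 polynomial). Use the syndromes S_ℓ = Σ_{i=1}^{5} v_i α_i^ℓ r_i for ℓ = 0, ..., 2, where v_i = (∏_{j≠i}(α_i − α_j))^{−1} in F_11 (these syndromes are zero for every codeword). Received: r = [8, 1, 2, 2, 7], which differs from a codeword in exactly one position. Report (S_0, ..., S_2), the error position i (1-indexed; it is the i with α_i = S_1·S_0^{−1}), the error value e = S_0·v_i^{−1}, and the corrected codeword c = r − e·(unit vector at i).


S = (10, 8, 2), error at position 3, error magnitude e = 4, c = [8, 1, 9, 2, 7].

Step 1: column multipliers v_i = (∏_{j≠i}(α_i − α_j))^{−1} mod 11.
  i = 1 (α = 8): (8−10)(8−3)(8−5)(8−2) = (−2)·5·3·6 = −180 ≡ 7, so v_1 = 7^{−1} = 8 (mod 11).
  i = 2 (α = 10): (10−8)(10−3)(10−5)(10−2) = 2·7·5·8 = 560 ≡ 10, so v_2 = 10^{−1} = 10 (mod 11).
  i = 3 (α = 3): (3−8)(3−10)(3−5)(3−2) = (−5)·(−7)·(−2)·1 = −70 ≡ 7, so v_3 = 7^{−1} = 8 (mod 11).
  i = 4 (α = 5): (5−8)(5−10)(5−3)(5−2) = (−3)·(−5)·2·3 = 90 ≡ 2, so v_4 = 2^{−1} = 6 (mod 11).
  i = 5 (α = 2): (2−8)(2−10)(2−3)(2−5) = (−6)·(−8)·(−1)·(−3) = 144 ≡ 1, so v_5 = 1^{−1} = 1 (mod 11).
  v = [8, 10, 8, 6, 1].
Step 2: syndromes of r = [8, 1, 2, 2, 7] (all sums mod 11).
  S_0 = Σ v_i r_i = 8·8 + 10·1 + 8·2 + 6·2 + 1·7 = 109 ≡ 10.
  S_1 = Σ v_i α_i r_i = 8·8·8 + 10·10·1 + 8·3·2 + 6·5·2 + 1·2·7 = 734 ≡ 8.
  α_i^2 mod 11 = [9, 1, 9, 3, 4].
  S_2 = Σ v_i α_i^2 r_i = 8·9·8 + 10·1·1 + 8·9·2 + 6·3·2 + 1·4·7 = 794 ≡ 2.
  S = (10, 8, 2) ≠ 0, so r is not a codeword (an error is present).
Step 3: locate the error. For a single error e at position i, S_ℓ = v_i·e·α_i^ℓ, so α_err = S_1/S_0.
  S_0^{−1} = 10^{−1} = 10 (mod 11), so α_err = 8·10 = 80 ≡ 3 = α_3. Error position i = 3.
  Consistency check: S_2/S_1 = 2·7 = 14 ≡ 3 = α_err ✓ (single-error assumption holds).
Step 4: error magnitude e = S_0/v_3 = S_0·∏_{j≠3}(α_3 − α_j) = 10·7 = 70 ≡ 4 (mod 11).
Step 5: correct position 3: c_3 = r_3 − e = 2 − 4 ≡ 9 (mod 11). Hence c = [8, 1, 9, 2, 7].
  Check: interpolating c through the α_i gives m(x) = 3 + 2·x (degree < 2) with m(α_i) = c_i for every i, so c is indeed a codeword.


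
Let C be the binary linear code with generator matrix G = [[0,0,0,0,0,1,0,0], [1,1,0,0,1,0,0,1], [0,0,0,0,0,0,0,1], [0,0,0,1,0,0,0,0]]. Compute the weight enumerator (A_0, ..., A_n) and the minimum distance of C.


Weight distribution: A_0 = 1, A_1 = 3, A_2 = 3, A_3 = 2, A_4 = 3, A_5 = 3, A_6 = 1. Minimum distance d = 1.

Enumerate all 2^4 = 16 messages m ∈ F_2^4.
For each, compute codeword c = mG in F_2^8, then tally its weight.
  m = 0000 → c = 00000000, weight = 0.
  m = 1000 → c = 00000100, weight = 1.
  m = 0100 → c = 11001001, weight = 4.
  m = 1100 → c = 11001101, weight = 5.
  m = 0010 → c = 00000001, weight = 1.
  m = 1010 → c = 00000101, weight = 2.
  m = 0110 → c = 11001000, weight = 3.
  m = 1110 → c = 11001100, weight = 4.
  m = 0001 → c = 00010000, weight = 1.
  m = 1001 → c = 00010100, weight = 2.
  m = 0101 → c = 11011001, weight = 5.
  m = 1101 → c = 11011101, weight = 6.
  m = 0011 → c = 00010001, weight = 2.
  m = 1011 → c = 00010101, weight = 3.
  m = 0111 → c = 11011000, weight = 4.
  m = 1111 → c = 11011100, weight = 5.
Tally weights:
  weight 0: 1 codewords.
  weight 1: 3 codewords.
  weight 2: 3 codewords.
  weight 3: 2 codewords.
  weight 4: 3 codewords.
  weight 5: 3 codewords.
  weight 6: 1 codewords.
Minimum distance d = smallest w > 0 with A_w > 0 = 1.
Sanity: Σ A_w = 16 = 2^4 = 16 ✓.


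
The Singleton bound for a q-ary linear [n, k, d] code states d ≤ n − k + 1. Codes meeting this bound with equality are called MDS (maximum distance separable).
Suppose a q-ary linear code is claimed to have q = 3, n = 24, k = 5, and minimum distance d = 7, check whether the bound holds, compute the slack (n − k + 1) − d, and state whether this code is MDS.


Singleton RHS = n − k + 1 = 20, slack = 13, bound satisfied, not MDS.

Singleton bound: d ≤ n − k + 1.
Here n = 24, k = 5, so n − k + 1 = 20.
Given d = 7, check d ≤ 20: YES.
Slack = (n − k + 1) − d = 13.
The code is NOT MDS (slack = 13 > 0).
Description: the claimed parameters are [24, 5, 7]_3; such a code would be non-MDS.


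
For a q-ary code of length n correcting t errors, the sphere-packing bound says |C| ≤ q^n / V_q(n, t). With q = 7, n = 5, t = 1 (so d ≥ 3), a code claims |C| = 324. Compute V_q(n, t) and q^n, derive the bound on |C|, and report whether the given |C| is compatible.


V_q(n, t) = 31, q^n = 16807, Hamming bound = 542, |C| = 324 ≤ bound (satisfied).

Step 1: Compute V_q(n, t) = Σ_{j=0}^1 C(n, j) (q−1)^j.
  j = 0: C(5,0)·(6)^0 = 1·1 = 1.
  j = 1: C(5,1)·(6)^1 = 5·6 = 30.
  V_q(n, t) = 1 + 30 = 31.
Step 2: q^n = 7^5 = 16807.
Step 3: Hamming bound ⌊q^n / V_q(n,t)⌋ = ⌊16807/31⌋ = 542.
Step 4: Compare |C| = 324 to 542: satisfied.
The claimed |C| lies below the Hamming bound.


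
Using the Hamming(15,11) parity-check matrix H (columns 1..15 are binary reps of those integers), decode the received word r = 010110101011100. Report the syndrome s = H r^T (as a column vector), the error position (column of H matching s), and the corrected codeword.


s = (0, 1, 1, 1)^T, error position = 7, corrected codeword c = 010110001011100

Compute s = H r^T mod 2 one row at a time:
  s_1 = 0 + 1 + 0 + 1 + 1 + 1 + 0 + 0 = 4 ≡ 0 (mod 2).
  s_2 = 1 + 1 + 0 + 1 + 1 + 1 + 0 + 0 = 5 ≡ 1 (mod 2).
  s_3 = 1 + 0 + 0 + 1 + 0 + 1 + 0 + 0 = 3 ≡ 1 (mod 2).
  s_4 = 0 + 0 + 1 + 1 + 1 + 1 + 1 + 0 = 5 ≡ 1 (mod 2).
s = (0, 1, 1, 1)^T — this equals column 7 of H (binary 0111), so error is at position 7.
Correct: flip bit 7 of r = 010110101011100 to get c = 010110001011100.


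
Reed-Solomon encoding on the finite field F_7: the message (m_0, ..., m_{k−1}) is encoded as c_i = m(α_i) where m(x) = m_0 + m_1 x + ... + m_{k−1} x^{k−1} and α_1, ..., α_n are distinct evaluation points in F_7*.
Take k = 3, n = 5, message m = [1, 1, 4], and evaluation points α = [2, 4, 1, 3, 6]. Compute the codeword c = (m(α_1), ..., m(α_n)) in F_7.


c = [5, 6, 6, 5, 4]

Message polynomial: m(x) = 1 + 1·x + 4·x^2 (mod 7).
For each evaluation point α_i, compute m(α_i) mod 7:
  α_1 = 2: Horner steps 4 → 2 → 5, so m(2) = 5.
  α_2 = 4: Horner steps 4 → 3 → 6, so m(4) = 6.
  α_3 = 1: Horner steps 4 → 5 → 6, so m(1) = 6.
  α_4 = 3: Horner steps 4 → 6 → 5, so m(3) = 5.
  α_5 = 6: Horner steps 4 → 4 → 4, so m(6) = 4.
Codeword c = [5, 6, 6, 5, 4] ∈ F_7^5.


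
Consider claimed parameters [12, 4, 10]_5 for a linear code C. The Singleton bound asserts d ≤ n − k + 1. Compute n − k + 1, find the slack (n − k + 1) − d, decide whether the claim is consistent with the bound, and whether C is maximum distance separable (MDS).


Singleton RHS = n − k + 1 = 9, slack = -1, bound violated (no such code; not MDS).

Singleton bound: d ≤ n − k + 1.
Here n = 12, k = 4, so n − k + 1 = 9.
Given d = 10, check d ≤ 9: NO.
Slack = (n − k + 1) − d = -1.
The slack is negative: d = 10 exceeds n − k + 1 = 9 by 1, so the Singleton bound is violated and no linear [12, 4, 10]_5 code can exist. In particular it is not MDS (MDS requires d = n − k + 1 exactly).
Description: the claimed parameters are [12, 4, 10]_5; such a code would be impossible (violates the Singleton bound).


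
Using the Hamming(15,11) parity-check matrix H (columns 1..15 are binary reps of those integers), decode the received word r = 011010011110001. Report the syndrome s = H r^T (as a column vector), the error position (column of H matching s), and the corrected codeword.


s = (1, 0, 1, 1)^T, error position = 11, corrected codeword c = 011010011100001

Compute s = H r^T mod 2 one row at a time:
  s_1 = 1 + 1 + 1 + 1 + 0 + 0 + 0 + 1 = 5 ≡ 1 (mod 2).
  s_2 = 0 + 1 + 0 + 0 + 0 + 0 + 0 + 1 = 2 ≡ 0 (mod 2).
  s_3 = 1 + 1 + 0 + 0 + 1 + 1 + 0 + 1 = 5 ≡ 1 (mod 2).
  s_4 = 0 + 1 + 1 + 0 + 1 + 1 + 0 + 1 = 5 ≡ 1 (mod 2).
s = (1, 0, 1, 1)^T — this equals column 11 of H (binary 1011), so error is at position 11.
Correct: flip bit 11 of r = 011010011110001 to get c = 011010011100001.


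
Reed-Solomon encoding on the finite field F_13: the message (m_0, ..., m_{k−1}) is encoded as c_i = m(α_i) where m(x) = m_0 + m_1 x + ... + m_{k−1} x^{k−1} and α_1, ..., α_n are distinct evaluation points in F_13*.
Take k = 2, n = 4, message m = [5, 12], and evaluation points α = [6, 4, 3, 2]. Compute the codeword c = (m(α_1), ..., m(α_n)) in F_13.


c = [12, 1, 2, 3]

Message polynomial: m(x) = 5 + 12·x (mod 13).
For each evaluation point α_i, compute m(α_i) mod 13:
  α_1 = 6: Horner steps 12 → 12, so m(6) = 12.
  α_2 = 4: Horner steps 12 → 1, so m(4) = 1.
  α_3 = 3: Horner steps 12 → 2, so m(3) = 2.
  α_4 = 2: Horner steps 12 → 3, so m(2) = 3.
Codeword c = [12, 1, 2, 3] ∈ F_13^4.


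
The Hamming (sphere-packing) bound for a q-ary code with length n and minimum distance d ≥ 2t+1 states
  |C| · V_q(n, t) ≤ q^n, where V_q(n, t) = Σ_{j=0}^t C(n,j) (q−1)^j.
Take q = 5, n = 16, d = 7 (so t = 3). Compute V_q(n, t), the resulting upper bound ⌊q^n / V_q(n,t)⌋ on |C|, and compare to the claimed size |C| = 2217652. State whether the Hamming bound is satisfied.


V_q(n, t) = 37825, q^n = 152587890625, Hamming bound = 4034048, |C| = 2217652 ≤ bound (satisfied).

Step 1: Compute V_q(n, t) = Σ_{j=0}^3 C(n, j) (q−1)^j.
  j = 0: C(16,0)·(4)^0 = 1·1 = 1.
  j = 1: C(16,1)·(4)^1 = 16·4 = 64.
  j = 2: C(16,2)·(4)^2 = 120·16 = 1920.
  j = 3: C(16,3)·(4)^3 = 560·64 = 35840.
  V_q(n, t) = 1 + 64 + 1920 + 35840 = 37825.
Step 2: q^n = 5^16 = 152587890625.
Step 3: Hamming bound ⌊q^n / V_q(n,t)⌋ = ⌊152587890625/37825⌋ = 4034048.
Step 4: Compare |C| = 2217652 to 4034048: satisfied.
The claimed |C| lies below the Hamming bound.


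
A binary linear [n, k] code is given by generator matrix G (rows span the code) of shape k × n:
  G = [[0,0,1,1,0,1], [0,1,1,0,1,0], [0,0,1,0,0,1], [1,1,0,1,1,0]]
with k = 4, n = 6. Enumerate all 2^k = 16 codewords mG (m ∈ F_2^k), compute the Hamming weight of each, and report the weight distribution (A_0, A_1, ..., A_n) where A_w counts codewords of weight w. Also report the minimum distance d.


Weight distribution: A_0 = 1, A_1 = 1, A_2 = 3, A_3 = 6, A_4 = 3, A_5 = 1, A_6 = 1. Minimum distance d = 1.

Enumerate all 2^4 = 16 messages m ∈ F_2^4.
For each, compute codeword c = mG in F_2^6, then tally its weight.
  m = 0000 → c = 000000, weight = 0.
  m = 1000 → c = 001101, weight = 3.
  m = 0100 → c = 011010, weight = 3.
  m = 1100 → c = 010111, weight = 4.
  m = 0010 → c = 001001, weight = 2.
  m = 1010 → c = 000100, weight = 1.
  m = 0110 → c = 010011, weight = 3.
  m = 1110 → c = 011110, weight = 4.
  m = 0001 → c = 110110, weight = 4.
  m = 1001 → c = 111011, weight = 5.
  m = 0101 → c = 101100, weight = 3.
  m = 1101 → c = 100001, weight = 2.
  m = 0011 → c = 111111, weight = 6.
  m = 1011 → c = 110010, weight = 3.
  m = 0111 → c = 100101, weight = 3.
  m = 1111 → c = 101000, weight = 2.
Tally weights:
  weight 0: 1 codewords.
  weight 1: 1 codewords.
  weight 2: 3 codewords.
  weight 3: 6 codewords.
  weight 4: 3 codewords.
  weight 5: 1 codewords.
  weight 6: 1 codewords.
Minimum distance d = smallest w > 0 with A_w > 0 = 1.
Sanity: Σ A_w = 16 = 2^4 = 16 ✓.


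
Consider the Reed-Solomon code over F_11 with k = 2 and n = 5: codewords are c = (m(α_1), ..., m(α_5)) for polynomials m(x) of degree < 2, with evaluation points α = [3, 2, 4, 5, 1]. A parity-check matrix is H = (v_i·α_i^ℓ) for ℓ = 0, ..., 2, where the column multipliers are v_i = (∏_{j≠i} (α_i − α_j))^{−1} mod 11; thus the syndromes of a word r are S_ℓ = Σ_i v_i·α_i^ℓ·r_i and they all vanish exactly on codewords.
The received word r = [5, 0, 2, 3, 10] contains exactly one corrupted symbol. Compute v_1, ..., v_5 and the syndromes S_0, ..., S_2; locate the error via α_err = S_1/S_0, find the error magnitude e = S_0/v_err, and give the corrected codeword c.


S = (1, 3, 9), error at position 1, error magnitude e = 4, c = [1, 0, 2, 3, 10].

Step 1: column multipliers v_i = (∏_{j≠i}(α_i − α_j))^{−1} mod 11.
  i = 1 (α = 3): (3−2)(3−4)(3−5)(3−1) = 1·(−1)·(−2)·2 = 4 ≡ 4, so v_1 = 4^{−1} = 3 (mod 11).
  i = 2 (α = 2): (2−3)(2−4)(2−5)(2−1) = (−1)·(−2)·(−3)·1 = −6 ≡ 5, so v_2 = 5^{−1} = 9 (mod 11).
  i = 3 (α = 4): (4−3)(4−2)(4−5)(4−1) = 1·2·(−1)·3 = −6 ≡ 5, so v_3 = 5^{−1} = 9 (mod 11).
  i = 4 (α = 5): (5−3)(5−2)(5−4)(5−1) = 2·3·1·4 = 24 ≡ 2, so v_4 = 2^{−1} = 6 (mod 11).
  i = 5 (α = 1): (1−3)(1−2)(1−4)(1−5) = (−2)·(−1)·(−3)·(−4) = 24 ≡ 2, so v_5 = 2^{−1} = 6 (mod 11).
  v = [3, 9, 9, 6, 6].
Step 2: syndromes of r = [5, 0, 2, 3, 10] (all sums mod 11).
  S_0 = Σ v_i r_i = 3·5 + 9·0 + 9·2 + 6·3 + 6·10 = 111 ≡ 1.
  S_1 = Σ v_i α_i r_i = 3·3·5 + 9·2·0 + 9·4·2 + 6·5·3 + 6·1·10 = 267 ≡ 3.
  α_i^2 mod 11 = [9, 4, 5, 3, 1].
  S_2 = Σ v_i α_i^2 r_i = 3·9·5 + 9·4·0 + 9·5·2 + 6·3·3 + 6·1·10 = 339 ≡ 9.
  S = (1, 3, 9) ≠ 0, so r is not a codeword (an error is present).
Step 3: locate the error. For a single error e at position i, S_ℓ = v_i·e·α_i^ℓ, so α_err = S_1/S_0.
  S_0^{−1} = 1^{−1} = 1 (mod 11), so α_err = 3·1 = 3 ≡ 3 = α_1. Error position i = 1.
  Consistency check: S_2/S_1 = 9·4 = 36 ≡ 3 = α_err ✓ (single-error assumption holds).
Step 4: error magnitude e = S_0/v_1 = S_0·∏_{j≠1}(α_1 − α_j) = 1·4 = 4 ≡ 4 (mod 11).
Step 5: correct position 1: c_1 = r_1 − e = 5 − 4 ≡ 1 (mod 11). Hence c = [1, 0, 2, 3, 10].
  Check: interpolating c through the α_i gives m(x) = 9 + 1·x (degree < 2) with m(α_i) = c_i for every i, so c is indeed a codeword.


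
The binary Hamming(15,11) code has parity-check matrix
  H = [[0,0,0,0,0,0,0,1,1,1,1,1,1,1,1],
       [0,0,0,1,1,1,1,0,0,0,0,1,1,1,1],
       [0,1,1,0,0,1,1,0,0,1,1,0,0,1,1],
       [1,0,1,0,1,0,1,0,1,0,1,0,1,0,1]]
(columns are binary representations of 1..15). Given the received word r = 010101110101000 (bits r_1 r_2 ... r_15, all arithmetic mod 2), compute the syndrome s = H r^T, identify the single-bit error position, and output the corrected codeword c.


s = (1, 0, 0, 1)^T, error position = 9, corrected codeword c = 010101111101000

Compute s = H r^T mod 2 one row at a time:
  s_1 = 1 + 0 + 1 + 0 + 1 + 0 + 0 + 0 = 3 ≡ 1 (mod 2).
  s_2 = 1 + 0 + 1 + 1 + 1 + 0 + 0 + 0 = 4 ≡ 0 (mod 2).
  s_3 = 1 + 0 + 1 + 1 + 1 + 0 + 0 + 0 = 4 ≡ 0 (mod 2).
  s_4 = 0 + 0 + 0 + 1 + 0 + 0 + 0 + 0 = 1 ≡ 1 (mod 2).
s = (1, 0, 0, 1)^T — this equals column 9 of H (binary 1001), so error is at position 9.
Correct: flip bit 9 of r = 010101110101000 to get c = 010101111101000.


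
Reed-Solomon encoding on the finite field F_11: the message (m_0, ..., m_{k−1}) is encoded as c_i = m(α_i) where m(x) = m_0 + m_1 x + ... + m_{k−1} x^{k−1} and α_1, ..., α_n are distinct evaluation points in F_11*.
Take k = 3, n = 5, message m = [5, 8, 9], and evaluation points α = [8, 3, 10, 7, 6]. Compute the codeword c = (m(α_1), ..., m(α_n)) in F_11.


c = [7, 0, 6, 7, 3]

Message polynomial: m(x) = 5 + 8·x + 9·x^2 (mod 11).
For each evaluation point α_i, compute m(α_i) mod 11:
  α_1 = 8: Horner steps 9 → 3 → 7, so m(8) = 7.
  α_2 = 3: Horner steps 9 → 2 → 0, so m(3) = 0.
  α_3 = 10: Horner steps 9 → 10 → 6, so m(10) = 6.
  α_4 = 7: Horner steps 9 → 5 → 7, so m(7) = 7.
  α_5 = 6: Horner steps 9 → 7 → 3, so m(6) = 3.
Codeword c = [7, 0, 6, 7, 3] ∈ F_11^5.


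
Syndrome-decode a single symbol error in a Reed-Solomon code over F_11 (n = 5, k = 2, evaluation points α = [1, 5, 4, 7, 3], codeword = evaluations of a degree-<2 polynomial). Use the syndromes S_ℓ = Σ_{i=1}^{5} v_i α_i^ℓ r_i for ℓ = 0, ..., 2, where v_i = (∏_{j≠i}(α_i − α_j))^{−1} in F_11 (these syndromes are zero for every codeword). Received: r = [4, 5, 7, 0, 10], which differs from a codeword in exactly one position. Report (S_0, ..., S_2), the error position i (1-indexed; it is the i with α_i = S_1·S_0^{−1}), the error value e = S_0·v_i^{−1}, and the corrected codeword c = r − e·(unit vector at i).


S = (3, 1, 4), error at position 3, error magnitude e = 5, c = [4, 5, 2, 0, 10].

Step 1: column multipliers v_i = (∏_{j≠i}(α_i − α_j))^{−1} mod 11.
  i = 1 (α = 1): (1−5)(1−4)(1−7)(1−3) = (−4)·(−3)·(−6)·(−2) = 144 ≡ 1, so v_1 = 1^{−1} = 1 (mod 11).
  i = 2 (α = 5): (5−1)(5−4)(5−7)(5−3) = 4·1·(−2)·2 = −16 ≡ 6, so v_2 = 6^{−1} = 2 (mod 11).
  i = 3 (α = 4): (4−1)(4−5)(4−7)(4−3) = 3·(−1)·(−3)·1 = 9 ≡ 9, so v_3 = 9^{−1} = 5 (mod 11).
  i = 4 (α = 7): (7−1)(7−5)(7−4)(7−3) = 6·2·3·4 = 144 ≡ 1, so v_4 = 1^{−1} = 1 (mod 11).
  i = 5 (α = 3): (3−1)(3−5)(3−4)(3−7) = 2·(−2)·(−1)·(−4) = −16 ≡ 6, so v_5 = 6^{−1} = 2 (mod 11).
  v = [1, 2, 5, 1, 2].
Step 2: syndromes of r = [4, 5, 7, 0, 10] (all sums mod 11).
  S_0 = Σ v_i r_i = 1·4 + 2·5 + 5·7 + 1·0 + 2·10 = 69 ≡ 3.
  S_1 = Σ v_i α_i r_i = 1·1·4 + 2·5·5 + 5·4·7 + 1·7·0 + 2·3·10 = 254 ≡ 1.
  α_i^2 mod 11 = [1, 3, 5, 5, 9].
  S_2 = Σ v_i α_i^2 r_i = 1·1·4 + 2·3·5 + 5·5·7 + 1·5·0 + 2·9·10 = 389 ≡ 4.
  S = (3, 1, 4) ≠ 0, so r is not a codeword (an error is present).
Step 3: locate the error. For a single error e at position i, S_ℓ = v_i·e·α_i^ℓ, so α_err = S_1/S_0.
  S_0^{−1} = 3^{−1} = 4 (mod 11), so α_err = 1·4 = 4 ≡ 4 = α_3. Error position i = 3.
  Consistency check: S_2/S_1 = 4·1 = 4 ≡ 4 = α_err ✓ (single-error assumption holds).
Step 4: error magnitude e = S_0/v_3 = S_0·∏_{j≠3}(α_3 − α_j) = 3·9 = 27 ≡ 5 (mod 11).
Step 5: correct position 3: c_3 = r_3 − e = 7 − 5 ≡ 2 (mod 11). Hence c = [4, 5, 2, 0, 10].
  Check: interpolating c through the α_i gives m(x) = 1 + 3·x (degree < 2) with m(α_i) = c_i for every i, so c is indeed a codeword.


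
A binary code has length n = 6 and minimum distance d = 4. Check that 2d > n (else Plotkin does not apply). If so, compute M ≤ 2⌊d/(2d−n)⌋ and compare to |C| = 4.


Plotkin bound M ≤ 4; given |C| = 4 ≤ bound (satisfied).

Check applicability: 2d = 8, n = 6.
2d − n = 2 > 0, so Plotkin applies.
Compute d/(2d−n) = 4/2 ≈ 2.0000.
⌊d/(2d−n)⌋ = 2.
Plotkin bound: M ≤ 2·2 = 4.
Given |C| = 4, check: satisfied.
This |C| is at the Plotkin bound.


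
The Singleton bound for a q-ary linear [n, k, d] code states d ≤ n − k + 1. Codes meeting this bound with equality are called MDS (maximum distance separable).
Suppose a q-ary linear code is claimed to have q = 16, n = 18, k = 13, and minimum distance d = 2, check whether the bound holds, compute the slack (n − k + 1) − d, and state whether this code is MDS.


Singleton RHS = n − k + 1 = 6, slack = 4, bound satisfied, not MDS.

Singleton bound: d ≤ n − k + 1.
Here n = 18, k = 13, so n − k + 1 = 6.
Given d = 2, check d ≤ 6: YES.
Slack = (n − k + 1) − d = 4.
The code is NOT MDS (slack = 4 > 0).
Description: the claimed parameters are [18, 13, 2]_16; such a code would be non-MDS.


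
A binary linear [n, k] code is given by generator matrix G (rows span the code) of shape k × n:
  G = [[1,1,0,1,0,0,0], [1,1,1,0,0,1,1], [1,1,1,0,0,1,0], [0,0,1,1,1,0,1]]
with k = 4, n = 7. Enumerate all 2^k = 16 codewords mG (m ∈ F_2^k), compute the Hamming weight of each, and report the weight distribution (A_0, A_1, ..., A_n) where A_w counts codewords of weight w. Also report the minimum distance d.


Weight distribution: A_0 = 1, A_1 = 1, A_2 = 1, A_3 = 4, A_4 = 5, A_5 = 3, A_6 = 1. Minimum distance d = 1.

Enumerate all 2^4 = 16 messages m ∈ F_2^4.
For each, compute codeword c = mG in F_2^7, then tally its weight.
  m = 0000 → c = 0000000, weight = 0.
  m = 1000 → c = 1101000, weight = 3.
  m = 0100 → c = 1110011, weight = 5.
  m = 1100 → c = 0011011, weight = 4.
  m = 0010 → c = 1110010, weight = 4.
  m = 1010 → c = 0011010, weight = 3.
  m = 0110 → c = 0000001, weight = 1.
  m = 1110 → c = 1101001, weight = 4.
  m = 0001 → c = 0011101, weight = 4.
  m = 1001 → c = 1110101, weight = 5.
  m = 0101 → c = 1101110, weight = 5.
  m = 1101 → c = 0000110, weight = 2.
  m = 0011 → c = 1101111, weight = 6.
  m = 1011 → c = 0000111, weight = 3.
  m = 0111 → c = 0011100, weight = 3.
  m = 1111 → c = 1110100, weight = 4.
Tally weights:
  weight 0: 1 codewords.
  weight 1: 1 codewords.
  weight 2: 1 codewords.
  weight 3: 4 codewords.
  weight 4: 5 codewords.
  weight 5: 3 codewords.
  weight 6: 1 codewords.
Minimum distance d = smallest w > 0 with A_w > 0 = 1.
Sanity: Σ A_w = 16 = 2^4 = 16 ✓.


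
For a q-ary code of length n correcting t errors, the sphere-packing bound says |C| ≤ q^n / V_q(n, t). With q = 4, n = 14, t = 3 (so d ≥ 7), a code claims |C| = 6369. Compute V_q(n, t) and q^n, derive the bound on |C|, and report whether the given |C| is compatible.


V_q(n, t) = 10690, q^n = 268435456, Hamming bound = 25110, |C| = 6369 ≤ bound (satisfied).

Step 1: Compute V_q(n, t) = Σ_{j=0}^3 C(n, j) (q−1)^j.
  j = 0: C(14,0)·(3)^0 = 1·1 = 1.
  j = 1: C(14,1)·(3)^1 = 14·3 = 42.
  j = 2: C(14,2)·(3)^2 = 91·9 = 819.
  j = 3: C(14,3)·(3)^3 = 364·27 = 9828.
  V_q(n, t) = 1 + 42 + 819 + 9828 = 10690.
Step 2: q^n = 4^14 = 268435456.
Step 3: Hamming bound ⌊q^n / V_q(n,t)⌋ = ⌊268435456/10690⌋ = 25110.
Step 4: Compare |C| = 6369 to 25110: satisfied.
The claimed |C| lies below the Hamming bound.


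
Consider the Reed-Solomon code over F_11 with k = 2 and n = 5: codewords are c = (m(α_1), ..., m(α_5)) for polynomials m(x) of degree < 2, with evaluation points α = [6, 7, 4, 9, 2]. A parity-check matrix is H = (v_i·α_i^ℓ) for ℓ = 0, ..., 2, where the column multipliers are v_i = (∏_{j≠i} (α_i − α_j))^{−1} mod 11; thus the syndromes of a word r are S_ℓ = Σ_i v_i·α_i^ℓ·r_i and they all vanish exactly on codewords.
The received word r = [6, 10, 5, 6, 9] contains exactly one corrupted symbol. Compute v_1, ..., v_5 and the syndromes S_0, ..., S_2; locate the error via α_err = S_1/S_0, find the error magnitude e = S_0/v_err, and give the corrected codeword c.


S = (8, 4, 2), error at position 1, error magnitude e = 5, c = [1, 10, 5, 6, 9].

Step 1: column multipliers v_i = (∏_{j≠i}(α_i − α_j))^{−1} mod 11.
  i = 1 (α = 6): (6−7)(6−4)(6−9)(6−2) = (−1)·2·(−3)·4 = 24 ≡ 2, so v_1 = 2^{−1} = 6 (mod 11).
  i = 2 (α = 7): (7−6)(7−4)(7−9)(7−2) = 1·3·(−2)·5 = −30 ≡ 3, so v_2 = 3^{−1} = 4 (mod 11).
  i = 3 (α = 4): (4−6)(4−7)(4−9)(4−2) = (−2)·(−3)·(−5)·2 = −60 ≡ 6, so v_3 = 6^{−1} = 2 (mod 11).
  i = 4 (α = 9): (9−6)(9−7)(9−4)(9−2) = 3·2·5·7 = 210 ≡ 1, so v_4 = 1^{−1} = 1 (mod 11).
  i = 5 (α = 2): (2−6)(2−7)(2−4)(2−9) = (−4)·(−5)·(−2)·(−7) = 280 ≡ 5, so v_5 = 5^{−1} = 9 (mod 11).
  v = [6, 4, 2, 1, 9].
Step 2: syndromes of r = [6, 10, 5, 6, 9] (all sums mod 11).
  S_0 = Σ v_i r_i = 6·6 + 4·10 + 2·5 + 1·6 + 9·9 = 173 ≡ 8.
  S_1 = Σ v_i α_i r_i = 6·6·6 + 4·7·10 + 2·4·5 + 1·9·6 + 9·2·9 = 752 ≡ 4.
  α_i^2 mod 11 = [3, 5, 5, 4, 4].
  S_2 = Σ v_i α_i^2 r_i = 6·3·6 + 4·5·10 + 2·5·5 + 1·4·6 + 9·4·9 = 706 ≡ 2.
  S = (8, 4, 2) ≠ 0, so r is not a codeword (an error is present).
Step 3: locate the error. For a single error e at position i, S_ℓ = v_i·e·α_i^ℓ, so α_err = S_1/S_0.
  S_0^{−1} = 8^{−1} = 7 (mod 11), so α_err = 4·7 = 28 ≡ 6 = α_1. Error position i = 1.
  Consistency check: S_2/S_1 = 2·3 = 6 ≡ 6 = α_err ✓ (single-error assumption holds).
Step 4: error magnitude e = S_0/v_1 = S_0·∏_{j≠1}(α_1 − α_j) = 8·2 = 16 ≡ 5 (mod 11).
Step 5: correct position 1: c_1 = r_1 − e = 6 − 5 ≡ 1 (mod 11). Hence c = [1, 10, 5, 6, 9].
  Check: interpolating c through the α_i gives m(x) = 2 + 9·x (degree < 2) with m(α_i) = c_i for every i, so c is indeed a codeword.
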